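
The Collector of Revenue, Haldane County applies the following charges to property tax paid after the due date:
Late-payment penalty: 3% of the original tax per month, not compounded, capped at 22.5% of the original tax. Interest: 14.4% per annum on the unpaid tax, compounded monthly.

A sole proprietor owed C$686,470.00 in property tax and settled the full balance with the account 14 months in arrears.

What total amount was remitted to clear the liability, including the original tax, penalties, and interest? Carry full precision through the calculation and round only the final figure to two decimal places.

C$965,694.59

Penalty (uncapped): 14 × 3% × C$686,470.00 = C$288,317.40; cap = 22.5% × C$686,470.00 = C$154,455.75 → penalty = C$154,455.75
Interest (14.4%/yr ÷ 12 = 1.2%/month): C$686,470.00 × ((1 + 0.012)^14 − 1) = C$124,768.8441…
Total = C$686,470.00 + C$154,455.7500 + C$124,768.8441… = C$965,694.59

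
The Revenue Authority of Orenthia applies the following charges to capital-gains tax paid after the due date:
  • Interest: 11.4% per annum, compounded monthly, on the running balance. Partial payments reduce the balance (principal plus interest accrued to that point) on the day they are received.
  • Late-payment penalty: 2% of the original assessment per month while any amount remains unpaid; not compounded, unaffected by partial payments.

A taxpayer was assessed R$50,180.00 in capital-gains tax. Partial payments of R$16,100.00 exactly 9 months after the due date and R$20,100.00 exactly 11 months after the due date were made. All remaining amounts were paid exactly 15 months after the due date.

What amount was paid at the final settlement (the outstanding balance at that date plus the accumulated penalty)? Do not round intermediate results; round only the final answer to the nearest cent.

Monthly rate = 11.4% ÷ 12 = 0.95%
Balance at month 9: R$50,180.0000 × (1 + 0.0095)^9 = R$54,637.0907…
After R$16,100.00 payment: R$54,637.0907… − R$16,100.00 = R$38,537.0907…
Balance at month 11: R$38,537.0907… × (1 + 0.0095)^2 = R$39,272.7734…
After R$20,100.00 payment: R$39,272.7734… − R$20,100.00 = R$19,172.7734…
Balance at month 15: R$19,172.7734… × (1 + 0.0095)^4 = R$19,911.7868…
Penalty: 15 × 2% × R$50,180.00 = R$15,054.00
Final settlement = outstanding balance + penalty = R$19,911.7868… + R$15,054.00 = R$34,965.79

R$34,965.79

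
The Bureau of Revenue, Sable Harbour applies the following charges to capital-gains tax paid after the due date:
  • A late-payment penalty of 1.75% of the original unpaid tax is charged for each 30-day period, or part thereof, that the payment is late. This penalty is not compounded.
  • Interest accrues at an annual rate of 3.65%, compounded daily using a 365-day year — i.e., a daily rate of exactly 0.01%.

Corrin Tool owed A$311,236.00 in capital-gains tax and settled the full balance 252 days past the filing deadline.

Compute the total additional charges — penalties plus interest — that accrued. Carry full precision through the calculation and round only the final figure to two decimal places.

A$56,962.07

Penalty periods: ⌈252/30⌉ = 9; penalty = 9 × 1.75% × A$311,236.00 = A$49,019.67
Interest: A$311,236.00 × ((1 + 0.0001)^252 − 1) = A$311,236.00 × 0.02551891… = A$7,942.4041…
Penalties + interest = A$49,019.6700 + A$7,942.4041… = A$56,962.07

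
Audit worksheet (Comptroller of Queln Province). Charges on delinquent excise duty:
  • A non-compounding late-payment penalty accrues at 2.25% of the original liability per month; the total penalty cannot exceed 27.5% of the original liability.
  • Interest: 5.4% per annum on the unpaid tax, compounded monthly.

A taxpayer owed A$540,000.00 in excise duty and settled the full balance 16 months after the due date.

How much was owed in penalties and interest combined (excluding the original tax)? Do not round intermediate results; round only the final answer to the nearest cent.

A$188,720.16

Penalty (uncapped): 16 × 2.25% × A$540,000.00 = A$194,400.00; cap = 27.5% × A$540,000.00 = A$148,500.00 → penalty = A$148,500.00
Interest (5.4%/yr ÷ 12 = 0.45%/month): A$540,000.00 × ((1 + 0.0045)^16 − 1) = A$40,220.1636…
Penalties + interest = A$148,500.0000 + A$40,220.1636… = A$188,720.16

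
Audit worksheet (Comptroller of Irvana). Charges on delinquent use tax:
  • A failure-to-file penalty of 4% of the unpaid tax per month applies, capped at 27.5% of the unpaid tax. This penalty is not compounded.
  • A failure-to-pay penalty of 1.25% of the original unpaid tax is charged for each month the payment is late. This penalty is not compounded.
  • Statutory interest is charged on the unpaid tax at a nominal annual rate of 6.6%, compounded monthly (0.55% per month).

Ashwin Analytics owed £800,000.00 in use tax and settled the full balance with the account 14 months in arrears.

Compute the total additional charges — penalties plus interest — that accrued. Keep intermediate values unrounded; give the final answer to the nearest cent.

£423,851.39

Failure-to-file: 14 × 4% × £800,000.00 = £448,000.00, capped at 27.5% × £800,000.00 = £220,000.00
Failure-to-pay penalty = 1.25% × £800,000.00 × 14 mo = £140,000.00
Interest: £800,000.00 × ((1 + 0.0055)^14 − 1) = £800,000.00 × 0.0798142… = £63,851.3893…
Penalties + interest = £360,000.0000 + £63,851.3893… = £423,851.39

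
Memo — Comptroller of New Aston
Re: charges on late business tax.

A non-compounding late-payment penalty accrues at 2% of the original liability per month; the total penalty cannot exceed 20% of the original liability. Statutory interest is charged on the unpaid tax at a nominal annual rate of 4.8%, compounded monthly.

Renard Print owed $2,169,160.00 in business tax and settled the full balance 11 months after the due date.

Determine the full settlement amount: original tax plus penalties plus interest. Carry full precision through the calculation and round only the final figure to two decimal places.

Penalty (uncapped): 11 × 2% × $2,169,160.00 = $477,215.20; cap = 20% × $2,169,160.00 = $433,832.00 → penalty = $433,832.00
Interest (4.8%/yr ÷ 12 = 0.4%/month): $2,169,160.00 × ((1 + 0.004)^11 − 1) = $97,374.9914…
Total = $2,169,160.00 + $433,832.0000 + $97,374.9914… = $2,700,366.99

$2,700,366.99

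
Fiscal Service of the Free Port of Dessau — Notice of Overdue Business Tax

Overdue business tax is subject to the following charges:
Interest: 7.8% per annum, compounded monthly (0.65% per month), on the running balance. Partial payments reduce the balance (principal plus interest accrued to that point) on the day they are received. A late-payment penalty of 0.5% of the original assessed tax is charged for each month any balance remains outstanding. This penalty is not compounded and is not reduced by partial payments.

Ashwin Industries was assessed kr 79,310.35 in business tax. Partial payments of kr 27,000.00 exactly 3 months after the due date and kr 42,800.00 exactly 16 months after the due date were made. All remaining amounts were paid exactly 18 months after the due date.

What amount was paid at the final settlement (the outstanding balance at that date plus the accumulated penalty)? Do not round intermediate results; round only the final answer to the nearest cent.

Balance at month 3: kr 79,310.3500 × (1 + 0.0065)^3 = kr 80,866.9762…
After kr 27,000.00 payment: kr 80,866.9762… − kr 27,000.00 = kr 53,866.9762…
Balance at month 16: kr 53,866.9762… × (1 + 0.0065)^13 = kr 58,600.5547…
After kr 42,800.00 payment: kr 58,600.5547… − kr 42,800.00 = kr 15,800.5547…
Balance at month 18: kr 15,800.5547… × (1 + 0.0065)^2 = kr 16,006.6295…
Penalty: 18 × 0.5% × kr 79,310.35 = kr 7,137.93…
Final settlement = outstanding balance + penalty = kr 16,006.6295… + kr 7,137.93… = kr 23,144.56

kr 23,144.56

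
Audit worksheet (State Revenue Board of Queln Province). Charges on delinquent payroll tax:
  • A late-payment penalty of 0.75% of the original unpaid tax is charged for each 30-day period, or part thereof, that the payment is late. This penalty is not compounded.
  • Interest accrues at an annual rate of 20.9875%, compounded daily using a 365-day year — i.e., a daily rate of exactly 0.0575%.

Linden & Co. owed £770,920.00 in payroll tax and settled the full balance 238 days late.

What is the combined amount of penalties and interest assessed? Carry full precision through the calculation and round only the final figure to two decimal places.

£159,280.58

Penalty periods: ⌈238/30⌉ = 8; penalty = 8 × 0.75% × £770,920.00 = £46,255.20
Interest: £770,920.00 × ((1 + 0.000575)^238 − 1) = £770,920.00 × 0.14661104… = £113,025.3837…
Penalties + interest = £46,255.2000 + £113,025.3837… = £159,280.58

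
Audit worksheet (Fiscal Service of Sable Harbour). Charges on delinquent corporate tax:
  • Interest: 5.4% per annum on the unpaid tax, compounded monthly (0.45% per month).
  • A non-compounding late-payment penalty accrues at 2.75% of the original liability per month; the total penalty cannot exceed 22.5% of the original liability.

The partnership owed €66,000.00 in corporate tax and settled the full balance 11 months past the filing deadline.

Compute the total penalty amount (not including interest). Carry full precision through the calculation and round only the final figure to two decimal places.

Penalty (uncapped): 11 × 2.75% × €66,000.00 = €19,965.00; cap = 22.5% × €66,000.00 = €14,850.00 → penalty = €14,850.00

€14,850.00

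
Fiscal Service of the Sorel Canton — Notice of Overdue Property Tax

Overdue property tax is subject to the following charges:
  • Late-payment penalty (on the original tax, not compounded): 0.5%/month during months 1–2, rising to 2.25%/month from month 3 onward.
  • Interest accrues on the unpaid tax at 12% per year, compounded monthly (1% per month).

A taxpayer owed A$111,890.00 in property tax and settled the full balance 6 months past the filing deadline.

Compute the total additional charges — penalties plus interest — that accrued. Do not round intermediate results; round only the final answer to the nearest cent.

Penalty, months 1–2: 2 × 0.5% × A$111,890.00 = A$1,118.90
Penalty, months 3–6: 4 × 2.25% × A$111,890.00 = A$10,070.10
Interest: A$111,890.00 × ((1 + 0.01)^6 − 1) = A$111,890.00 × 0.0615202… = A$6,883.4897…
Penalties + interest = A$11,189.0000 + A$6,883.4897… = A$18,072.49

A$18,072.49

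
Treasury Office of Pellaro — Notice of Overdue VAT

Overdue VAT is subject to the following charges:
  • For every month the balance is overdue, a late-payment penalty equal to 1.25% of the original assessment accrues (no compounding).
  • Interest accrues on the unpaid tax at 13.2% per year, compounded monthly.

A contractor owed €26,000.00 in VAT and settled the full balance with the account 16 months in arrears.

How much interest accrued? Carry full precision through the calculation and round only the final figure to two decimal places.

Interest (13.2%/yr ÷ 12 = 1.1%/month): €26,000.00 × ((1 + 0.011)^16 − 1) = €4,973.6108…

€4,973.61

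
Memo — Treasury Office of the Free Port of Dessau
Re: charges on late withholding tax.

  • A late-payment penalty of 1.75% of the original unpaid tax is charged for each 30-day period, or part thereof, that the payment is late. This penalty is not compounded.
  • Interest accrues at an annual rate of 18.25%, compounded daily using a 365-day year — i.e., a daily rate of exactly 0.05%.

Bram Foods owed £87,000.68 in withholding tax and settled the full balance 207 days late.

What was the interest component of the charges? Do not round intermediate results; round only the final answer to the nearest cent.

Interest: £87,000.68 × ((1 + 0.0005)^207 − 1) = £87,000.68 × 0.10901711… = £9,484.5624…

£9,484.56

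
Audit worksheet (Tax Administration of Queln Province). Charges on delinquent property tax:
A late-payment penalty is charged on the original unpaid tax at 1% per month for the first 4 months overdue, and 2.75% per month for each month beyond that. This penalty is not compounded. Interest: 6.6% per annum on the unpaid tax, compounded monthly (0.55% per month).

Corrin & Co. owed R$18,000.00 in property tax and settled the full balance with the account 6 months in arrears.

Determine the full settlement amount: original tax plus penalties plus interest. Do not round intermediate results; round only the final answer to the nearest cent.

Penalty, months 1–4: 4 × 1% × R$18,000.00 = R$720.00
Penalty, months 5–6: 2 × 2.75% × R$18,000.00 = R$990.00
Interest: R$18,000.00 × ((1 + 0.0055)^6 − 1) = R$18,000.00 × 0.0334571… = R$602.2276…
Total = R$18,000.00 + R$1,710.0000 + R$602.2276… = R$20,312.23

R$20,312.23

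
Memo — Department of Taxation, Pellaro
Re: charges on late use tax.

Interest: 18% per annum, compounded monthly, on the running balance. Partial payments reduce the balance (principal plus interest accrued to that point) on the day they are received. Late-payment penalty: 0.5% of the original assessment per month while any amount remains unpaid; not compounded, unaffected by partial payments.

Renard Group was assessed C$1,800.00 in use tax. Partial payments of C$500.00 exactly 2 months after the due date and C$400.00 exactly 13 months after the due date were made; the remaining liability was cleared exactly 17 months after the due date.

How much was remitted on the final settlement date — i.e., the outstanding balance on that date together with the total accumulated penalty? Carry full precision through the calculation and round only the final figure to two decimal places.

C$1,421.78

Monthly rate = 18% ÷ 12 = 1.5%
Balance at month 2: C$1,800.0000 × (1 + 0.015)^2 = C$1,854.4050
After C$500.00 payment: C$1,854.4050 − C$500.00 = C$1,354.4050
Balance at month 13: C$1,354.4050 × (1 + 0.015)^11 = C$1,595.4199…
After C$400.00 payment: C$1,595.4199… − C$400.00 = C$1,195.4199…
Balance at month 17: C$1,195.4199… × (1 + 0.015)^4 = C$1,268.7751…
Penalty: 17 × 0.5% × C$1,800.00 = C$153.00
Final settlement = outstanding balance + penalty = C$1,268.7751… + C$153.00 = C$1,421.78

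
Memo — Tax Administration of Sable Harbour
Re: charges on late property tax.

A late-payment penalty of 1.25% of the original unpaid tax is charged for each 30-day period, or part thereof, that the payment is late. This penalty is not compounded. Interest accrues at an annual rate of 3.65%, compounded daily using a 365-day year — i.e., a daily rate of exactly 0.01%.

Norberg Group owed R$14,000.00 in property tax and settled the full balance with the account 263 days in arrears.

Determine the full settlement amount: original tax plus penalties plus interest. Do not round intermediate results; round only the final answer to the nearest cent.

Penalty periods: ⌈263/30⌉ = 9; penalty = 9 × 1.25% × R$14,000.00 = R$1,575.00
Interest: R$14,000.00 × ((1 + 0.0001)^263 − 1) = R$14,000.00 × 0.02664755… = R$373.0657…
Total = R$14,000.00 + R$1,575.0000 + R$373.0657… = R$15,948.07

R$15,948.07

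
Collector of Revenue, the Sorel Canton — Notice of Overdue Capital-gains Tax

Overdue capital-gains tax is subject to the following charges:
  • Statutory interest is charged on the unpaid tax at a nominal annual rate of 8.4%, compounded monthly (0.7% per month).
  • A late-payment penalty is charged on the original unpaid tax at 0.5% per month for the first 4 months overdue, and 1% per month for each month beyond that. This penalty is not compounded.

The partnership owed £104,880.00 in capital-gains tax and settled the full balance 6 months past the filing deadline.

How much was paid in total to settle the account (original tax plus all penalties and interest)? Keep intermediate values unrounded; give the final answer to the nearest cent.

Penalty, months 1–4: 4 × 0.5% × £104,880.00 = £2,097.60
Penalty, months 5–6: 2 × 1% × £104,880.00 = £2,097.60
Interest: £104,880.00 × ((1 + 0.007)^6 − 1) = £104,880.00 × 0.0427419… = £4,482.7701…
Total = £104,880.00 + £4,195.2000 + £4,482.7701… = £113,557.97

£113,557.97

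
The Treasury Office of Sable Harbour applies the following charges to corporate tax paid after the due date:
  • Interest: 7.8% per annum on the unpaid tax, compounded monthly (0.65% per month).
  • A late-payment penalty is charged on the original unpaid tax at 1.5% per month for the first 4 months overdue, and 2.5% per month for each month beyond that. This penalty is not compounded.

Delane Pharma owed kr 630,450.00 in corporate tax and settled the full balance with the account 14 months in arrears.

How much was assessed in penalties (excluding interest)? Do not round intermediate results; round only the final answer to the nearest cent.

Penalty, months 1–4: 4 × 1.5% × kr 630,450.00 = kr 37,827.00
Penalty, months 5–14: 10 × 2.5% × kr 630,450.00 = kr 157,612.50
Total penalty = kr 37,827.00 + kr 157,612.50 = kr 195,439.50

kr 195,439.50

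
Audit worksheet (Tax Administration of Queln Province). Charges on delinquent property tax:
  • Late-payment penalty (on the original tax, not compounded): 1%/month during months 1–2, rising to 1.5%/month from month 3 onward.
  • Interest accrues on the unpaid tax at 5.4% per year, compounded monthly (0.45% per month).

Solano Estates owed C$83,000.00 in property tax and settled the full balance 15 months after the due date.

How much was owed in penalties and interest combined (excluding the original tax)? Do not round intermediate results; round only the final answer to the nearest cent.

C$23,627.47

Penalty, months 1–2: 2 × 1% × C$83,000.00 = C$1,660.00
Penalty, months 3–15: 13 × 1.5% × C$83,000.00 = C$16,185.00
Interest: C$83,000.00 × ((1 + 0.0045)^15 − 1) = C$83,000.00 × 0.0696683… = C$5,782.4670…
Penalties + interest = C$17,845.0000 + C$5,782.4670… = C$23,627.47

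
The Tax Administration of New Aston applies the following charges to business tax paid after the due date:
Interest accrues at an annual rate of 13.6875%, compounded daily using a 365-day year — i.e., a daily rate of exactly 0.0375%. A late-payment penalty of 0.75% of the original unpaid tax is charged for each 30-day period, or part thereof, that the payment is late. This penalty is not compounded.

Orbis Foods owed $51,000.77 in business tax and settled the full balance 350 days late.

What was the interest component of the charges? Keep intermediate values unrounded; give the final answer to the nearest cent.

Interest: $51,000.77 × ((1 + 0.000375)^350 − 1) = $51,000.77 × 0.14022476… = $7,151.5705…

$7,151.57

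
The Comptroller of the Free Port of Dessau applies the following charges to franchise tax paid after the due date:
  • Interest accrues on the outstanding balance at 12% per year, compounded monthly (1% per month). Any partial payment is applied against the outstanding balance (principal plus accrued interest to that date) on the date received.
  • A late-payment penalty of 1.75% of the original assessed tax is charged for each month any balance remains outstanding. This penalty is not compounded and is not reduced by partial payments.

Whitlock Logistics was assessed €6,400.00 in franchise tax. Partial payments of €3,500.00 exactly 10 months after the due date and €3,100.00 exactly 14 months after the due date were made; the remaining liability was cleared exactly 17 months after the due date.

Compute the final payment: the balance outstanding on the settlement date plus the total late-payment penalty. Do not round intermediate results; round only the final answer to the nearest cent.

Balance at month 10: €6,400.0000 × (1 + 0.01)^10 = €7,069.5816…
After €3,500.00 payment: €7,069.5816… − €3,500.00 = €3,569.5816…
Balance at month 14: €3,569.5816… × (1 + 0.01)^4 = €3,714.5209…
After €3,100.00 payment: €3,714.5209… − €3,100.00 = €614.5209…
Balance at month 17: €614.5209… × (1 + 0.01)^3 = €633.1415…
Penalty: 17 × 1.75% × €6,400.00 = €1,904.00
Final settlement = outstanding balance + penalty = €633.1415… + €1,904.00 = €2,537.14

€2,537.14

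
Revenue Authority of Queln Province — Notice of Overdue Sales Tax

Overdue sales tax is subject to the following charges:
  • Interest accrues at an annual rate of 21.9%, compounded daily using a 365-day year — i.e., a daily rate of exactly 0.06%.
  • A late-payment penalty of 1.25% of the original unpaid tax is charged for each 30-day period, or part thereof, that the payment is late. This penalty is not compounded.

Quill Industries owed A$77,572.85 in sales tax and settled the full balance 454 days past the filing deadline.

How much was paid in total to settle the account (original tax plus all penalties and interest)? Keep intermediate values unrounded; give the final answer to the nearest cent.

A$117,368.10

Penalty periods: ⌈454/30⌉ = 16; penalty = 16 × 1.25% × A$77,572.85 = A$15,514.57
Interest: A$77,572.85 × ((1 + 0.0006)^454 − 1) = A$77,572.85 × 0.31300488… = A$24,280.6807…
Total = A$77,572.85 + A$15,514.5700 + A$24,280.6807… = A$117,368.10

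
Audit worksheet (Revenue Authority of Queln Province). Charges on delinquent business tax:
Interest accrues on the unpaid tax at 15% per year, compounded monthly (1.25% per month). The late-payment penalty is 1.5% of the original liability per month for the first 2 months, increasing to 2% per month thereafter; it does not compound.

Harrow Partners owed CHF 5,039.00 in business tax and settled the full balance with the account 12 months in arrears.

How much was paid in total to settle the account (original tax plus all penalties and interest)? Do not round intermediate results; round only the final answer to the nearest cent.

Penalty, months 1–2: 2 × 1.5% × CHF 5,039.00 = CHF 151.17
Penalty, months 3–12: 10 × 2% × CHF 5,039.00 = CHF 1,007.80
Interest: CHF 5,039.00 × ((1 + 0.0125)^12 − 1) = CHF 5,039.00 × 0.1607545… = CHF 810.0420…
Total = CHF 5,039.00 + CHF 1,158.9700 + CHF 810.0420… = CHF 7,008.01

CHF 7,008.01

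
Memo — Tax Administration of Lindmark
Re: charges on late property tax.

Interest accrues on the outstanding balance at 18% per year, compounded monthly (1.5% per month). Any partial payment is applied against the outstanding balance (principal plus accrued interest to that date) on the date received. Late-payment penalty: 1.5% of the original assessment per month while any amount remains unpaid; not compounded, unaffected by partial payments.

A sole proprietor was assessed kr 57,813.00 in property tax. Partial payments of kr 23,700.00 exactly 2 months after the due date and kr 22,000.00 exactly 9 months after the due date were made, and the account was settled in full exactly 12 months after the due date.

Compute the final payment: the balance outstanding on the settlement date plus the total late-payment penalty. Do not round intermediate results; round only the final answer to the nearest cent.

kr 29,018.87

Balance at month 2: kr 57,813.0000 × (1 + 0.015)^2 = kr 59,560.3979…
After kr 23,700.00 payment: kr 59,560.3979… − kr 23,700.00 = kr 35,860.3979…
Balance at month 9: kr 35,860.3979… × (1 + 0.015)^7 = kr 39,799.4802…
After kr 22,000.00 payment: kr 39,799.4802… − kr 22,000.00 = kr 17,799.4802…
Balance at month 12: kr 17,799.4802… × (1 + 0.015)^3 = kr 18,612.5315…
Penalty: 12 × 1.5% × kr 57,813.00 = kr 10,406.34
Final settlement = outstanding balance + penalty = kr 18,612.5315… + kr 10,406.34 = kr 29,018.87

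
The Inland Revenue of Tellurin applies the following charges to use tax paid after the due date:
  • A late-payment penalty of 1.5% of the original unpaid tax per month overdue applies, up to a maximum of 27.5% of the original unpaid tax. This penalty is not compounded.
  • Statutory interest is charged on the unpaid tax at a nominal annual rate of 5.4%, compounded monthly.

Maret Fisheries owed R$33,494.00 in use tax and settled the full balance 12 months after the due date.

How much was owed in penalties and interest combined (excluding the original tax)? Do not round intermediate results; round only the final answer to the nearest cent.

R$7,883.04

Penalty: 12 × 1.5% × R$33,494.00 = R$6,028.92 (below the 27.5% cap of R$9,210.85)
Interest (5.4%/yr ÷ 12 = 0.45%/month): R$33,494.00 × ((1 + 0.0045)^12 − 1) = R$1,854.1190…
Penalties + interest = R$6,028.9200 + R$1,854.1190… = R$7,883.04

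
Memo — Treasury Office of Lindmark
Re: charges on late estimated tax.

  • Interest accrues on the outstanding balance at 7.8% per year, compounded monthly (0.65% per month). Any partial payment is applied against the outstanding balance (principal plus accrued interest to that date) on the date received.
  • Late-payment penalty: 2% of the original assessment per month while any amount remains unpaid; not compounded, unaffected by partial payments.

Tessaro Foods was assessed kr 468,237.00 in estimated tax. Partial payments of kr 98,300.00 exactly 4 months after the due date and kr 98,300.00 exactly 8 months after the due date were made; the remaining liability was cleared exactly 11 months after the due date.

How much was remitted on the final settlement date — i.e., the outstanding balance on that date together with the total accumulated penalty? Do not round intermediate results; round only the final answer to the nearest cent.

Balance at month 4: kr 468,237.0000 × (1 + 0.0065)^4 = kr 480,530.3753…
After kr 98,300.00 payment: kr 480,530.3753… − kr 98,300.00 = kr 382,230.3753…
Balance at month 8: kr 382,230.3753… × (1 + 0.0065)^4 = kr 392,265.6810…
After kr 98,300.00 payment: kr 392,265.6810… − kr 98,300.00 = kr 293,965.6810…
Balance at month 11: kr 293,965.6810… × (1 + 0.0065)^3 = kr 299,735.3527…
Penalty: 11 × 2% × kr 468,237.00 = kr 103,012.14
Final settlement = outstanding balance + penalty = kr 299,735.3527… + kr 103,012.14 = kr 402,747.49

kr 402,747.49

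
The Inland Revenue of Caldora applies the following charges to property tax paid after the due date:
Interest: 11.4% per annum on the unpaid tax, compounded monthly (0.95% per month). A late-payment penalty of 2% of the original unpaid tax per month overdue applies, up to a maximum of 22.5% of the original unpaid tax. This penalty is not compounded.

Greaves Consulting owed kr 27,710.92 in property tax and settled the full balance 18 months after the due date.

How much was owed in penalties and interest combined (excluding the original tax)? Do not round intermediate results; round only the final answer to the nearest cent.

kr 11,376.26

Penalty (uncapped): 18 × 2% × kr 27,710.92 = kr 9,975.93…; cap = 22.5% × kr 27,710.92 = kr 6,234.96… → penalty = kr 6,234.96…
Interest: kr 27,710.92 × ((1 + 0.0095)^18 − 1) = kr 27,710.92 × 0.1855335… = kr 5,141.3031…
Penalties + interest = kr 6,234.9570 + kr 5,141.3031… = kr 11,376.26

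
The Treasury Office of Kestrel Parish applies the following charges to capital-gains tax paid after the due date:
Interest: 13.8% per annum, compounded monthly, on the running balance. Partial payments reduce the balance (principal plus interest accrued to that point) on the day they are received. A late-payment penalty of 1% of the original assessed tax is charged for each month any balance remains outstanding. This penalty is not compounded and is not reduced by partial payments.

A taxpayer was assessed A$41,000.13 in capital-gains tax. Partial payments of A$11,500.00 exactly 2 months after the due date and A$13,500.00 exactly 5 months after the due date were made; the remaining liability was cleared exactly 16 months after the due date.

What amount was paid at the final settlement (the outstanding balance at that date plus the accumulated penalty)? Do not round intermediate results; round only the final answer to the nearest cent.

Monthly rate = 13.8% ÷ 12 = 1.15%
Balance at month 2: A$41,000.1300 × (1 + 0.0115)^2 = A$41,948.5553…
After A$11,500.00 payment: A$41,948.5553… − A$11,500.00 = A$30,448.5553…
Balance at month 5: A$30,448.5553… × (1 + 0.0115)^3 = A$31,511.1572…
After A$13,500.00 payment: A$31,511.1572… − A$13,500.00 = A$18,011.1572…
Balance at month 16: A$18,011.1572… × (1 + 0.0115)^11 = A$20,425.2027…
Penalty: 16 × 1% × A$41,000.13 = A$6,560.02…
Final settlement = outstanding balance + penalty = A$20,425.2027… + A$6,560.02… = A$26,985.22

A$26,985.22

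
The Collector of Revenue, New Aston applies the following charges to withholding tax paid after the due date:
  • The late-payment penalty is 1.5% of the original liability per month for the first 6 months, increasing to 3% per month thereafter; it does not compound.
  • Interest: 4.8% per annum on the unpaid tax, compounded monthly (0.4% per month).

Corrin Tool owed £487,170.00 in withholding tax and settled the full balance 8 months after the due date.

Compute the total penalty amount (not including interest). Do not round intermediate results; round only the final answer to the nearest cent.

£73,075.50

Penalty, months 1–6: 6 × 1.5% × £487,170.00 = £43,845.30
Penalty, months 7–8: 2 × 3% × £487,170.00 = £29,230.20
Total penalty = £43,845.30 + £29,230.20 = £73,075.50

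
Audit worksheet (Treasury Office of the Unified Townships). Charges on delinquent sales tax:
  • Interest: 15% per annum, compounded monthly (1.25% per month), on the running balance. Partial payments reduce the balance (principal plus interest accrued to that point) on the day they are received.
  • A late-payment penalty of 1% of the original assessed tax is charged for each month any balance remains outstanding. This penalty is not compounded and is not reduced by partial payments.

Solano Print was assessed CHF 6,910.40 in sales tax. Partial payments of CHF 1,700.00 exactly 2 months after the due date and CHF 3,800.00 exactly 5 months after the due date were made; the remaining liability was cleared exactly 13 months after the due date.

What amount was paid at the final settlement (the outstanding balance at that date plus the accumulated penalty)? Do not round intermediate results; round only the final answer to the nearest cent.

CHF 2,873.93

Balance at month 2: CHF 6,910.4000 × (1 + 0.0125)^2 = CHF 7,084.2398…
After CHF 1,700.00 payment: CHF 7,084.2398… − CHF 1,700.00 = CHF 5,384.2398…
Balance at month 5: CHF 5,384.2398… × (1 + 0.0125)^3 = CHF 5,588.6831…
After CHF 3,800.00 payment: CHF 5,588.6831… − CHF 3,800.00 = CHF 1,788.6831…
Balance at month 13: CHF 1,788.6831… × (1 + 0.0125)^8 = CHF 1,975.5756…
Penalty: 13 × 1% × CHF 6,910.40 = CHF 898.35…
Final settlement = outstanding balance + penalty = CHF 1,975.5756… + CHF 898.35… = CHF 2,873.93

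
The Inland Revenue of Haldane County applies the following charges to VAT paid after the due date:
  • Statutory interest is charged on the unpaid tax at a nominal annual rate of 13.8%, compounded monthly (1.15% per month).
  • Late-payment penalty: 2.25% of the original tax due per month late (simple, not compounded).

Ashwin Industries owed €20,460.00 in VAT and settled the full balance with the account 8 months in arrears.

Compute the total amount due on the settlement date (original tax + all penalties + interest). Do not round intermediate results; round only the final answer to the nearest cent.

Late-payment penalty = 2.25% × €20,460.00 × 8 mo = €3,682.80
Interest: €20,460.00 × ((1 + 0.0115)^8 − 1) = €20,460.00 × 0.0957894… = €1,959.8512…
Total = €20,460.00 + €3,682.8000 + €1,959.8512… = €26,102.65

€26,102.65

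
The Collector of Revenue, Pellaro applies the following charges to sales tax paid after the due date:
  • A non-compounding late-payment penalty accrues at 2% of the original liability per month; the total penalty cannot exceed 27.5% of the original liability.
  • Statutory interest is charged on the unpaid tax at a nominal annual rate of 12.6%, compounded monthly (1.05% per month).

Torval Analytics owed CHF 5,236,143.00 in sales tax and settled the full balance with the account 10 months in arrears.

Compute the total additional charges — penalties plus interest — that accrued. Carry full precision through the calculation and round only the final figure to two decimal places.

Penalty: 10 × 2% × CHF 5,236,143.00 = CHF 1,047,228.60 (below the 27.5% cap of CHF 1,439,939.33…)
Interest: CHF 5,236,143.00 × ((1 + 0.0105)^10 − 1) = CHF 5,236,143.00 × 0.1101028… = CHF 576,513.7437…
Penalties + interest = CHF 1,047,228.6000 + CHF 576,513.7437… = CHF 1,623,742.34

CHF 1,623,742.34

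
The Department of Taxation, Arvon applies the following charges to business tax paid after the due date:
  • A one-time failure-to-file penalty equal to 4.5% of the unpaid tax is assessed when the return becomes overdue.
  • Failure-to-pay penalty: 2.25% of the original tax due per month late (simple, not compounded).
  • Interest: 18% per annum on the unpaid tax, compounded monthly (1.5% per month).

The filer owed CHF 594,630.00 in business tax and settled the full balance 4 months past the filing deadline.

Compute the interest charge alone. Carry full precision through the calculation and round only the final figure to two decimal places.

CHF 36,488.61

Interest: CHF 594,630.00 × ((1 + 0.015)^4 − 1) = CHF 594,630.00 × 0.0613636… = CHF 36,488.6081…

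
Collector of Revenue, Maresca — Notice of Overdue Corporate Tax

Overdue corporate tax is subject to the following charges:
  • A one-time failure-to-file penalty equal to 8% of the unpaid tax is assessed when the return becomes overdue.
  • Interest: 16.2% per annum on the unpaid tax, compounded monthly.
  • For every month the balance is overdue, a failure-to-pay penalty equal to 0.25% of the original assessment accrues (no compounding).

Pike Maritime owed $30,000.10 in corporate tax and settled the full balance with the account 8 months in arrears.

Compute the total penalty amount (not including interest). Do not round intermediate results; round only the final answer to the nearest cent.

Failure-to-file penalty: 8% × $30,000.10 = $2,400.01…
Failure-to-pay penalty = 0.25% × $30,000.10 × 8 mo = $600.00…
Total penalty = $2,400.01… + $600.00… = $3,000.01

$3,000.01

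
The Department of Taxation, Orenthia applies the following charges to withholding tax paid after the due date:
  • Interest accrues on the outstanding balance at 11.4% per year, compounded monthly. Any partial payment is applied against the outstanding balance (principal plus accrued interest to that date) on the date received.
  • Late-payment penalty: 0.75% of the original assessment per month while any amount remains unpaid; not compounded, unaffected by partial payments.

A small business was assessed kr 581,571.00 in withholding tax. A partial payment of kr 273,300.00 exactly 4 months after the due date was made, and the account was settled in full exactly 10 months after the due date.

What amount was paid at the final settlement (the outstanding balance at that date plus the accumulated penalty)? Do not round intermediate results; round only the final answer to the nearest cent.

kr 393,608.02

Monthly rate = 11.4% ÷ 12 = 0.95%
Balance at month 4: kr 581,571.0000 × (1 + 0.0095)^4 = kr 603,987.6179…
After kr 273,300.00 payment: kr 603,987.6179… − kr 273,300.00 = kr 330,687.6179…
Balance at month 10: kr 330,687.6179… × (1 + 0.0095)^6 = kr 349,990.1915…
Penalty: 10 × 0.75% × kr 581,571.00 = kr 43,617.83…
Final settlement = outstanding balance + penalty = kr 349,990.1915… + kr 43,617.83… = kr 393,608.02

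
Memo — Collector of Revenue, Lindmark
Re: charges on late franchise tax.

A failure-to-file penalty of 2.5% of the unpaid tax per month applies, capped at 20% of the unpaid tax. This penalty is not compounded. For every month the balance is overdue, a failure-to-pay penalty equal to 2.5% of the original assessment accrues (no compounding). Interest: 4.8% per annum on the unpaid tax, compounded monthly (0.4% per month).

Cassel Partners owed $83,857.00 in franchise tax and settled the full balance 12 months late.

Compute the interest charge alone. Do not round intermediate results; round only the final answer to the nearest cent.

Interest: $83,857.00 × ((1 + 0.004)^12 − 1) = $83,857.00 × 0.0490702… = $4,114.8804…

$4,114.88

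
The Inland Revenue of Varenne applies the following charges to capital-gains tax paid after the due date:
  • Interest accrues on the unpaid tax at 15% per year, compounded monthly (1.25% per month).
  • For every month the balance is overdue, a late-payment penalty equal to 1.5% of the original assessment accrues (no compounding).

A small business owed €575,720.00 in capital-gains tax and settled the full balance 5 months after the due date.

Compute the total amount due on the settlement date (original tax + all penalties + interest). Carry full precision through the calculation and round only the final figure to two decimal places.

Late-payment penalty: 5 × 1.5% × €575,720.00 = €43,179.00
Interest: €575,720.00 × ((1 + 0.0125)^5 − 1) = €575,720.00 × 0.0640822… = €36,893.3775…
Total = €575,720.00 + €43,179.0000 + €36,893.3775… = €655,792.38

€655,792.38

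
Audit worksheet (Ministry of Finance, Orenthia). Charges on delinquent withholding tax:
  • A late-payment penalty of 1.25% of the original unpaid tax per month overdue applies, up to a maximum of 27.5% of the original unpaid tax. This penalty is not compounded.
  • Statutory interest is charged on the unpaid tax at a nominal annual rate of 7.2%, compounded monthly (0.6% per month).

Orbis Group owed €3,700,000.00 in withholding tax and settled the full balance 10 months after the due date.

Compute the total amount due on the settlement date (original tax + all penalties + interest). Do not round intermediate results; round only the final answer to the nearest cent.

Penalty: 10 × 1.25% × €3,700,000.00 = €462,500.00 (below the 27.5% cap of €1,017,500.00)
Interest: €3,700,000.00 × ((1 + 0.006)^10 − 1) = €3,700,000.00 × 0.0616462… = €228,090.9183…
Total = €3,700,000.00 + €462,500.0000 + €228,090.9183… = €4,390,590.92

€4,390,590.92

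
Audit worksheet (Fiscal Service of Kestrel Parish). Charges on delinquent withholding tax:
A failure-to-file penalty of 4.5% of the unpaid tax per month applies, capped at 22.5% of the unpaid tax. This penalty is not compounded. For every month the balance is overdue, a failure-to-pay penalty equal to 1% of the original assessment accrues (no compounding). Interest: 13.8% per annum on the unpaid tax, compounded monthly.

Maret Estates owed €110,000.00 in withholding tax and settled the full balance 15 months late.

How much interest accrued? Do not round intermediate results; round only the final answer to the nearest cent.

Interest (13.8%/yr ÷ 12 = 1.15%/month): €110,000.00 × ((1 + 0.0115)^15 − 1) = €20,581.3012…

€20,581.30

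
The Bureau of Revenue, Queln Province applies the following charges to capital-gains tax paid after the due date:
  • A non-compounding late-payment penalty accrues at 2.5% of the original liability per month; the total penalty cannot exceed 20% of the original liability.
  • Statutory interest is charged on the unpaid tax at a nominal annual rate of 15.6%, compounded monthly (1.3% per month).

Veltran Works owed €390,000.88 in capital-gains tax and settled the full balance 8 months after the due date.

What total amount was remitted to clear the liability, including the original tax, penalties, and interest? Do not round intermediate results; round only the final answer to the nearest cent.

€510,455.40

Penalty (uncapped): 8 × 2.5% × €390,000.88 = €78,000.18…; cap = 20% × €390,000.88 = €78,000.18… → penalty = €78,000.18…
Interest: €390,000.88 × ((1 + 0.013)^8 − 1) = €390,000.88 × 0.1088571… = €42,454.3462…
Total = €390,000.88 + €78,000.1760 + €42,454.3462… = €510,455.40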